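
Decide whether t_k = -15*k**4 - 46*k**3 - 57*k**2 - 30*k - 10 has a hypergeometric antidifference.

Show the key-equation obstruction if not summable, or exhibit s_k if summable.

Yes. s_k = k*(-3*k**4 - 4*k**3 - k**2 + 2*k - 4).

Compute t_(k+1)/t_k: get (15*k**4 + 106*k**3 + 285*k**2 + 342*k + 158)/(15*k**4 + 46*k**3 + 57*k**2 + 30*k + 10).
Gosper form: A/B · C(k+1)/C(k) with A=1, B=1, C=k**4 + 46*k**3/15 + 19*k**2/5 + 2*k + 2/3.
Key eq: (1)·f(k+1) = (1)·f(k) + (k**4 + 46*k**3/15 + 19*k**2/5 + 2*k + 2/3).
deg f ≤ 5 (via 0,0,4).
Solving with deg f ≤ 5: f(k) = k*(3*k**4 + 4*k**3 + k**2 - 2*k + 4)/15.
So s_k = (B(k−1)f/C)·t_k = (k*(3*k**4 + 4*k**3 + k**2 - 2*k + 4)/(15*k**4 + 46*k**3 + 57*k**2 + 30*k + 10))·t_k = k*(-3*k**4 - 4*k**3 - k**2 + 2*k - 4).
s_(k+1) − s_k = -15*k**4 - 46*k**3 - 57*k**2 - 30*k - 10 = t_k.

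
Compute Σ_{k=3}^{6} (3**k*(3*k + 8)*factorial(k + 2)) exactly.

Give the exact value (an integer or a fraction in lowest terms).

Σ = 793615320

Step 1: r(k) = 3*(k + 3)*(3*k + 11)/(3*k + 8).
Factor: A=3*k + 9; B=1; C=k + 8/3.
Key eq: (3*k + 9)·f(k+1) = (1)·f(k) + (k + 8/3).
d = 0 from the (1,0,1) case.
A polynomial solution: f(k) = 1/3.
So s_k = (B(k−1)f/C)·t_k = (1/(3*k + 8))·t_k = 3**k*factorial(k + 2).
Verify: 3**k*(3*k + 8)*factorial(k + 2) matches t_k.
Sum = s_(7) − s_(3); s_(7) = 793618560, s_(3) = 3240 ⇒ 793615320.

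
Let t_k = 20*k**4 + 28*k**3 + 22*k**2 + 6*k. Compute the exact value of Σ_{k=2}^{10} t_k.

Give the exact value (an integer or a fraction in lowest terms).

Σ = 600084

Step 1: r(k) = (10*k**4 + 54*k**3 + 113*k**2 + 107*k + 38)/(k*(10*k**3 + 14*k**2 + 11*k + 3)).
Gosper form: A/B · C(k+1)/C(k) with A=1, B=1, C=k**4 + 7*k**3/5 + 11*k**2/10 + 3*k/10.
Key eq: (1)·f(k+1) = (1)·f(k) + (k**4 + 7*k**3/5 + 11*k**2/10 + 3*k/10).
From deg A=0, deg B=0, deg C=4: d=5.
A polynomial solution: f(k) = k**2*(k - 1)*(4*k**2 + k + 1)/20.
So s_k = (B(k−1)f/C)·t_k = (k*(k - 1)*(4*k**2 + k + 1)/(2*(10*k**3 + 14*k**2 + 11*k + 3)))·t_k = 4*k**5 - 3*k**4 - k**2.
s_(k+1) − s_k = 2*k*(10*k**3 + 14*k**2 + 11*k + 3) = t_k.
Σ_(k=2)^(10) t_k = s_(11) − s_(2) = 600160 − (76) = 600084.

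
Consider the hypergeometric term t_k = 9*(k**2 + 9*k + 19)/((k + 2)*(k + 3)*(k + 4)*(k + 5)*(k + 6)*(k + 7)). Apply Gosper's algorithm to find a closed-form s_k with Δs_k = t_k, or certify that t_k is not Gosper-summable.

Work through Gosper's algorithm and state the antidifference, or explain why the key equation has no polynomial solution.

The ratio is (k + 2)*(9*k + (k + 1)**2 + 28)/((k + 8)*(k**2 + 9*k + 19)).
Take A(k)=k + 2, B(k)=k + 8, C(k)=k**2 + 9*k + 19.
Set up (k + 2)·f(k+1) − (k + 7)·f(k) − (k**2 + 9*k + 19) = 0.
deg f ≤ 5 (via 1,1,2).
Solving with deg f ≤ 5: f(k) = k*(k + 3)*(k + 5)*(k**2 + 12*k + 44)/144.
Certificate R = B(k−1)f/C = k*(k + 3)*(k + 5)*(k + 7)*(k**2 + 12*k + 44)/(144*(k**2 + 9*k + 19)) gives s_k = k*(k**2 + 12*k + 44)/(16*(k**3 + 12*k**2 + 44*k + 48)).
Δs = 9*(k**2 + 9*k + 19)/(k**6 + 27*k**5 + 295*k**4 + 1665*k**3 + 5104*k**2 + 8028*k + 5040), as required.

s_k = k*(k**2 + 12*k + 44)/(16*(k**3 + 12*k**2 + 44*k + 48))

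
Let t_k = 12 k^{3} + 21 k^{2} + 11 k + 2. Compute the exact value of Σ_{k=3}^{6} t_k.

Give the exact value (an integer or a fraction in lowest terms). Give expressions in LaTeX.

r(k) = (12*k**3 + 57*k**2 + 89*k + 46)/(12*k**3 + 21*k**2 + 11*k + 2) after simplifying.
So A=1 and B=1, with C=k**3 + 7*k**2/4 + 11*k/12 + 1/6.
Need (1)·f(k+1) − (1)·f(k) = k**3 + 7*k**2/4 + 11*k/12 + 1/6.
From deg A=0, deg B=0, deg C=3: d=4.
A polynomial solution: f(k) = k**2*(k + 1)*(3*k - 2)/12.
R(k) = B(k−1)·f(k)/C(k) = k**2*(3*k - 2)/(12*k**2 + 9*k + 2); s_k = R·t_k = k**2*(3*k**2 + k - 2).
s_(k+1) − s_k = 12*k**3 + 21*k**2 + 11*k + 2 = t_k.
Σ_(k=3)^(6) t_k = s_(7) − s_(3) = 7448 − (252) = 7196.

Σ = 7196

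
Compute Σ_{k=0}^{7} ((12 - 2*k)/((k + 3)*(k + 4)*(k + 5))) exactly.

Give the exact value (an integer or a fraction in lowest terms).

Compute t_(k+1)/t_k: get (k - 5)*(k + 3)/((k - 6)*(k + 6)).
Gosper form: A/B · C(k+1)/C(k) with A=k + 3, B=k + 6, C=k - 6.
Solve (k + 3)·f(k+1) − (k + 5)·f(k) = k - 6.
deg f ≤ 2 (via 1,1,1).
Match coefficients ⇒ f(k) = -k*(k + 15)/8.
Get s_k = R·t_k = k*(k + 15)/(4*(k + 3)*(k + 4)) with R(k) = B(k−1)f(k)/C(k) = -k*(k + 5)*(k + 15)/(8*(k - 6)).
s_(k+1) − s_k = 2*(6 - k)/(k**3 + 12*k**2 + 47*k + 60) = t_k.
Sum = s_(8) − s_(0); s_(8) = 23/66, s_(0) = 0 ⇒ 23/66.

Σ = 23/66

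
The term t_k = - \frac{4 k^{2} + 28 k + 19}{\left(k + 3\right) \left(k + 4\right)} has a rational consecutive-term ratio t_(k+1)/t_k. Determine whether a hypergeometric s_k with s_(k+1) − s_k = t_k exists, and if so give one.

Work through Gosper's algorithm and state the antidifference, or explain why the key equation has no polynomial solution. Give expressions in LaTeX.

s_k = \frac{k \left(- 12 k - 7\right)}{3 \left(k + 3\right)}

r(k) = (k + 3)*(28*k + 4*(k + 1)**2 + 47)/((k + 5)*(4*k**2 + 28*k + 19)) after simplifying.
So A=k + 3 and B=k + 5, with C=k**2 + 7*k + 19/4.
Need (k + 3)·f(k+1) − (k + 4)·f(k) = k**2 + 7*k + 19/4.
d = 2 from the (1,1,2) case.
Solve for f: f(k) = k*(12*k + 7)/12 (degree 2 ≤ 2).
Get s_k = R·t_k = k*(-12*k - 7)/(3*(k + 3)) with R(k) = B(k−1)f(k)/C(k) = k*(k + 4)*(12*k + 7)/(3*(4*k**2 + 28*k + 19)).
Δs = (-4*k**2 - 28*k - 19)/(k**2 + 7*k + 12), as required.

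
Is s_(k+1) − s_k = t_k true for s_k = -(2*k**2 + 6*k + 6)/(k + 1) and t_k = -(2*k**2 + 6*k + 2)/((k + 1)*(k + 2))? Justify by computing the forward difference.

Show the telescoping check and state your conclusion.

Valid — Δs_k = t_k.

s_(k+1) = 2*(-k**2 - 5*k - 7)/(k + 2)
s_(k+1) − s_k = 2*(-k**2 - 3*k - 1)/(k**2 + 3*k + 2)
(s_(k+1) − s_k) − t_k = 0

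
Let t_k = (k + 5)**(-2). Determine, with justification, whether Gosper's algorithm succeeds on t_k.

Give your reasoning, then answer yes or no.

Step 1: r(k) = (k + 5)**2/(k + 6)**2.
Gosper form: A/B · C(k+1)/C(k) with A=k**2 + 10*k + 25, B=k**2 + 12*k + 36, C=1.
Solve (k**2 + 10*k + 25)·f(k+1) − (k**2 + 10*k + 25)·f(k) = 1.
Degrees (2,2,0) ⇒ d ≤ 0.
f = c0 ⇒ A·f(k+1) − B(k−1)·f(k) − C = -1. The system {-1 = 0} is inconsistent; no antidifference.

No; the coefficient equations for f are inconsistent.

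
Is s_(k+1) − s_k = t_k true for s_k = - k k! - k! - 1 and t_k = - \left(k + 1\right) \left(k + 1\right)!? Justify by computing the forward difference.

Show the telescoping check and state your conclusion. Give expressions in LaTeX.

s_(k+1) = -k**2*factorial(k) - 3*k*factorial(k) - 2*factorial(k) - 1
s_(k+1) − s_k = -(k + 1)*factorial(k + 1)
(s_(k+1) − s_k) − t_k = 0

valid (s_(k+1) − s_k reduces to t_k)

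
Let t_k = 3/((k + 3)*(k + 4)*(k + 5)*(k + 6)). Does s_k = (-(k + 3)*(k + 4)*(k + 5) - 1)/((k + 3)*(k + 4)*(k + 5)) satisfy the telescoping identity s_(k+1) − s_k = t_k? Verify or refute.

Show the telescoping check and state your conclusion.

Valid — Δs_k = t_k.

s_(k+1) = (-(k + 4)*(k + 5)*(k + 6) - 1)/((k + 4)*(k + 5)*(k + 6))
s_(k+1) − s_k = 3/(k**4 + 18*k**3 + 119*k**2 + 342*k + 360)
(s_(k+1) − s_k) − t_k = 0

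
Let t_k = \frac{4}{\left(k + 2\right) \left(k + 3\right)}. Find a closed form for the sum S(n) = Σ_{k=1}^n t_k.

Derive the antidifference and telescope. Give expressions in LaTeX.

S(n) = \frac{4 n}{3 \left(n + 3\right)}

Compute t_(k+1)/t_k: get (k + 2)/(k + 4).
So A=k + 2 and B=k + 4, with C=1.
Key eq: (k + 2)·f(k+1) = (k + 3)·f(k) + (1).
Degrees (1,1,0) ⇒ d ≤ 1.
Match coefficients ⇒ f(k) = k/2.
So s_k = (B(k−1)f/C)·t_k = (k*(k + 3)/2)·t_k = 2*k/(k + 2).
Verify: 4/(k**2 + 5*k + 6) matches t_k.
Σ_(k=1)^n t_k = s_(n+1) − s_(1) = (2*(n + 1)/(n + 3)) − (2/3), i.e. 4*n/(3*(n + 3)).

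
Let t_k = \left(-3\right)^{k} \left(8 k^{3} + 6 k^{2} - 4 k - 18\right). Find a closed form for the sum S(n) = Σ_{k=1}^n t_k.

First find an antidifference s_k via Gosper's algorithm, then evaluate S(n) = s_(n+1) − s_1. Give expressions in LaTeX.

Step 1: r(k) = 3*(-4*k**3 - 15*k**2 - 16*k + 4)/(4*k**3 + 3*k**2 - 2*k - 9).
A = -3, B = 1, C = k**3 + 3*k**2/4 - k/2 - 9/4.
f must satisfy (-3)·f(k+1) − (1)·f(k) = k**3 + 3*k**2/4 - k/2 - 9/4.
From deg A=0, deg B=0, deg C=3: d=3.
A polynomial solution: f(k) = -(2*k**3 - 3*k**2 - k - 3)/8.
Then R = B(k−1)f/C = -(2*k**3 - 3*k**2 - k - 3)/(2*(4*k**3 + 3*k**2 - 2*k - 9)), so s_k = R(k)·t_k = (-3)**k*(-2*k**3 + 3*k**2 + k + 3).
s_(k+1) − s_k = (-3)**k*(8*k**3 + 6*k**2 - 4*k - 18) = t_k.
Telescope: S(n) = s_(n+1) − s_(1) = (-3)**(n + 1)*(-2*n**3 - 3*n**2 + n + 5) − (-15) = 6*(-3)**n*n**3 + 9*(-3)**n*n**2 - 3*(-3)**n*n - 15*(-3)**n + 15.

S(n) = 6 \left(-3\right)^{n} n^{3} + 9 \left(-3\right)^{n} n^{2} - 3 \left(-3\right)^{n} n - 15 \left(-3\right)^{n} + 15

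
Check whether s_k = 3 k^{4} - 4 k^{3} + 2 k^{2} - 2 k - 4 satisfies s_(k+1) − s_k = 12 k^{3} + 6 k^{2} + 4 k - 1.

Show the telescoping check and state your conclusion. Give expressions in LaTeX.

s_(k+1) = 3*k**4 + 8*k**3 + 8*k**2 + 2*k - 5
s_(k+1) − s_k = 12*k**3 + 6*k**2 + 4*k - 1
(s_(k+1) − s_k) − t_k = 0

valid (s_(k+1) − s_k reduces to t_k)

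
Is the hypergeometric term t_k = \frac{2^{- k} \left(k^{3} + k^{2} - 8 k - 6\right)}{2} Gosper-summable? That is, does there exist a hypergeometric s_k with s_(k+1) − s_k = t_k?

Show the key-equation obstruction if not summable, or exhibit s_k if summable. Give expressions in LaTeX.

Step 1: r(k) = (k**3 + 4*k**2 - 3*k - 12)/(2*(k**3 + k**2 - 8*k - 6)).
Factor: A=1/2; B=1; C=k**3 + k**2 - 8*k - 6.
Need (1/2)·f(k+1) − (1)·f(k) = k**3 + k**2 - 8*k - 6.
deg f ≤ 3 (via 0,0,3).
Solving with deg f ≤ 3: f(k) = -2*(k**3 + 4*k**2 + 3*k + 2).
Get s_k = R·t_k = (-k**3 - 4*k**2 - 3*k - 2)/2**k with R(k) = B(k−1)f(k)/C(k) = -2*(k**3 + 4*k**2 + 3*k + 2)/((k + 3)*(k**2 - 2*k - 2)).
Δs = (k**3 + k**2 - 8*k - 6)/(2*2**k), as required.

Yes. s_k = 2^{- k} \left(- k^{3} - 4 k^{2} - 3 k - 2\right).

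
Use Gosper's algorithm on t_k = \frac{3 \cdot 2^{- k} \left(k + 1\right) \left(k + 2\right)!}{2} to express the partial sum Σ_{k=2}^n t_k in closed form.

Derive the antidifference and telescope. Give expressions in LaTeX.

Step 1: r(k) = (k + 2)*(k + 3)/(2*(k + 1)).
Normal form (A,B,C) = (k/2 + 3/2, 1, k + 1).
Key eq: (k/2 + 3/2)·f(k+1) = (1)·f(k) + (k + 1).
d = 0 from the (1,0,1) case.
Coefficient equations give f(k) = 2.
R(k) = B(k−1)·f(k)/C(k) = 2/(k + 1); s_k = R·t_k = 3*factorial(k + 2)/2**k.
s_(k+1) − s_k = 3*(k + 1)*factorial(k + 2)/(2*2**k) = t_k.
Σ_(k=2)^n t_k = s_(n+1) − s_(2) = (3*2**(-n - 1)*factorial(n + 3)) − (18), i.e. -18 + 3*factorial(n + 3)/(2*2**n).

S(n) = -18 + \frac{3 \cdot 2^{- n} \left(n + 3\right)!}{2}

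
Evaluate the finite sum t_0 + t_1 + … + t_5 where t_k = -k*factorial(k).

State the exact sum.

Σ = -719

r(k) = (k + 1)**2/k after simplifying.
A = k + 1, B = 1, C = k.
Need (k + 1)·f(k+1) − (1)·f(k) = k.
Degrees (1,0,1) ⇒ d ≤ 0.
Coefficient equations give f(k) = 1.
Then R = B(k−1)f/C = 1/k, so s_k = R(k)·t_k = -factorial(k).
Check: Δs_k = -k*factorial(k). ✓
Sum = s_(6) − s_(0); s_(6) = -720, s_(0) = -1 ⇒ -719.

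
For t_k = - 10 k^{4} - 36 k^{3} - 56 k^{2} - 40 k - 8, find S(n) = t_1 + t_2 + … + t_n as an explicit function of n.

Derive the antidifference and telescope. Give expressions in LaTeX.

Ratio r(k) = (5*k**4 + 38*k**3 + 112*k**2 + 150*k + 75)/(5*k**4 + 18*k**3 + 28*k**2 + 20*k + 4).
Gosper form: A/B · C(k+1)/C(k) with A=1, B=1, C=k**4 + 18*k**3/5 + 28*k**2/5 + 4*k + 4/5.
Set up (1)·f(k+1) − (1)·f(k) − (k**4 + 18*k**3/5 + 28*k**2/5 + 4*k + 4/5) = 0.
d = 5 from the (0,0,4) case.
Coefficient equations give f(k) = k*(2*k**4 + 4*k**3 + 4*k**2 + k - 3)/10.
Then R = B(k−1)f/C = k*(2*k**4 + 4*k**3 + 4*k**2 + k - 3)/(2*(k**2 + 2*k + 2)*(5*k**2 + 8*k + 2)), so s_k = R(k)·t_k = k*(-2*k**4 - 4*k**3 - 4*k**2 - k + 3).
s_(k+1) − s_k = -10*k**4 - 36*k**3 - 56*k**2 - 40*k - 8 = t_k.
Evaluate: s_(n+1) = -2*n**5 - 14*n**4 - 40*n**3 - 57*n**2 - 37*n - 8; subtract s_(1) = -8 ⇒ S(n) = n*(-2*n**4 - 14*n**3 - 40*n**2 - 57*n - 37).

S(n) = n \left(- 2 n^{4} - 14 n^{3} - 40 n^{2} - 57 n - 37\right)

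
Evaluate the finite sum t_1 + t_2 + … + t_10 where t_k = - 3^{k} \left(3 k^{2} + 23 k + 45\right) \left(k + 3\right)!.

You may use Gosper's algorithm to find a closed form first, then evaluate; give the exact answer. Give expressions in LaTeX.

Σ = -216207218516889312

The ratio is 3*(3*k**3 + 41*k**2 + 187*k + 284)/(3*k**2 + 23*k + 45).
Factor: A=3*k + 12; B=1; C=k**2 + 23*k/3 + 15.
f must satisfy (3*k + 12)·f(k+1) − (1)·f(k) = k**2 + 23*k/3 + 15.
d = 1 from the (1,0,2) case.
A polynomial solution: f(k) = (k + 3)/3.
So s_k = (B(k−1)f/C)·t_k = ((k + 3)/(3*k**2 + 23*k + 45))·t_k = -3**k*(k + 3)*factorial(k + 3).
s_(k+1) − s_k = -3**k*(3*k**2 + 23*k + 45)*factorial(k + 3) = t_k.
Telescoping: Σ = s_(11) − s_(1) = -216207218516889600 − (-288) = -216207218516889312.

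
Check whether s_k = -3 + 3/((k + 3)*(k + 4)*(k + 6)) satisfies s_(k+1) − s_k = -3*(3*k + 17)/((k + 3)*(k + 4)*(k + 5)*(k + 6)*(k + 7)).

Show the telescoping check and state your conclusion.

s_(k+1) = -3 + 3/((k + 4)*(k + 5)*(k + 7))
s_(k+1) − s_k = 3*(-3*k - 17)/(k**5 + 25*k**4 + 245*k**3 + 1175*k**2 + 2754*k + 2520)
(s_(k+1) − s_k) − t_k = 0

Valid — Δs_k = t_k.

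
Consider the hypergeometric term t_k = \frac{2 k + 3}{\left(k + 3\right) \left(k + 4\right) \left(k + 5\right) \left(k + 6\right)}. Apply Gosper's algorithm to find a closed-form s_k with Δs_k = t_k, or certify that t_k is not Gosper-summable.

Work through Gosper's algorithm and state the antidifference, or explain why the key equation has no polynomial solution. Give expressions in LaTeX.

s_k = \frac{k \left(k^{2} + 12 k + 17\right)}{30 \left(k + 3\right) \left(k + 4\right) \left(k + 5\right)}

Ratio r(k) = (k + 3)*(2*k + 5)/((k + 7)*(2*k + 3)).
So A=k + 3 and B=k + 7, with C=k + 3/2.
Set up (k + 3)·f(k+1) − (k + 6)·f(k) − (k + 3/2) = 0.
Bound: deg f ≤ 3.
Solve for f: f(k) = k*(k**2 + 12*k + 17)/60 (degree 3 ≤ 3).
So s_k = (B(k−1)f/C)·t_k = (k*(k + 6)*(k**2 + 12*k + 17)/(30*(2*k + 3)))·t_k = k*(k**2 + 12*k + 17)/(30*(k + 3)*(k + 4)*(k + 5)).
Δs = (2*k + 3)/(k**4 + 18*k**3 + 119*k**2 + 342*k + 360), as required.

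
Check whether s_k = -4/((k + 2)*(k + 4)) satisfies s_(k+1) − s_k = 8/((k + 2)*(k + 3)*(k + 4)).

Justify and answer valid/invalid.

Invalid: residual -12/(k**4 + 14*k**3 + 71*k**2 + 154*k + 120) ≠ 0.

s_(k+1) = -4/((k + 3)*(k + 5))
s_(k+1) − s_k = 4*(2*k + 7)/(k**4 + 14*k**3 + 71*k**2 + 154*k + 120)
(s_(k+1) − s_k) − t_k = -12/(k**4 + 14*k**3 + 71*k**2 + 154*k + 120)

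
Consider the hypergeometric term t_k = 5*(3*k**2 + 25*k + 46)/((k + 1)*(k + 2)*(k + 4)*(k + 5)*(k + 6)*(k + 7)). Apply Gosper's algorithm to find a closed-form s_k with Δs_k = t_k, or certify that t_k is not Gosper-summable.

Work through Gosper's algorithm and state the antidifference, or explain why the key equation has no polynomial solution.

Step 1: r(k) = (k + 1)*(k + 4)*(25*k + 3*(k + 1)**2 + 71)/((k + 3)*(k + 8)*(3*k**2 + 25*k + 46)).
Normal form (A,B,C) = (k + 1, k + 8, k**3 + 34*k**2/3 + 121*k/3 + 46).
Set up (k + 1)·f(k+1) − (k + 7)·f(k) − (k**3 + 34*k**2/3 + 121*k/3 + 46) = 0.
Degrees (1,1,3) ⇒ d ≤ 6.
A polynomial solution: f(k) = k*(k + 2)*(k + 3)*(k + 5)*(k**2 + 11*k + 34)/72.
So s_k = (B(k−1)f/C)·t_k = (k*(k + 2)*(k + 5)*(k + 7)*(k**2 + 11*k + 34)/(24*(3*k**2 + 25*k + 46)))·t_k = 5*k*(k**2 + 11*k + 34)/(24*(k**3 + 11*k**2 + 34*k + 24)).
s_(k+1) − s_k = 5*(3*k**2 + 25*k + 46)/(k**6 + 25*k**5 + 247*k**4 + 1219*k**3 + 3112*k**2 + 3796*k + 1680) = t_k.

s_k = 5*k*(k**2 + 11*k + 34)/(24*(k**3 + 11*k**2 + 34*k + 24))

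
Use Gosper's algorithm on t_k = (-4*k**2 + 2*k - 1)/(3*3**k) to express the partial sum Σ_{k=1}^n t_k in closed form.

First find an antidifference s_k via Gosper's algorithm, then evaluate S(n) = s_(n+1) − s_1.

Step 1: r(k) = (4*k**2 + 6*k + 3)/(3*(4*k**2 - 2*k + 1)).
Normal form (A,B,C) = (1/3, 1, k**2 - k/2 + 1/4).
Need (1/3)·f(k+1) − (1)·f(k) = k**2 - k/2 + 1/4.
From deg A=0, deg B=0, deg C=2: d=2.
Solving with deg f ≤ 2: f(k) = -3*(2*k**2 + k + 2)/4.
Get s_k = R·t_k = (2*k**2 + k + 2)/3**k with R(k) = B(k−1)f(k)/C(k) = -3*(2*k**2 + k + 2)/(4*k**2 - 2*k + 1).
s_(k+1) − s_k = (-4*k**2 + 2*k - 1)/(3*3**k) = t_k.
Evaluate: s_(n+1) = 3**(-n - 1)*(2*n**2 + 5*n + 5); subtract s_(1) = 5/3 ⇒ S(n) = 3**(-n - 1)*(-5*3**n + 2*n**2 + 5*n + 5).

S(n) = 3**(-n - 1)*(-5*3**n + 2*n**2 + 5*n + 5)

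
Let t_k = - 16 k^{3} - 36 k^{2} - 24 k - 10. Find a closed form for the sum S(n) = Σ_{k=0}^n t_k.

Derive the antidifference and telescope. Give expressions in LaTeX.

Ratio r(k) = (8*k**3 + 42*k**2 + 72*k + 43)/(8*k**3 + 18*k**2 + 12*k + 5).
So A=1 and B=1, with C=k**3 + 9*k**2/4 + 3*k/2 + 5/8.
f must satisfy (1)·f(k+1) − (1)·f(k) = k**3 + 9*k**2/4 + 3*k/2 + 5/8.
deg f ≤ 4 (via 0,0,3).
Match coefficients ⇒ f(k) = k*(2*k**3 + 2*k**2 - k + 2)/8.
R(k) = B(k−1)·f(k)/C(k) = k*(2*k**3 + 2*k**2 - k + 2)/(8*k**3 + 18*k**2 + 12*k + 5); s_k = R·t_k = 2*k*(-2*k**3 - 2*k**2 + k - 2).
Δs = -16*k**3 - 36*k**2 - 24*k - 10, as required.
Σ_(k=0)^n t_k = s_(n+1) − s_(0) = (-4*n**4 - 20*n**3 - 34*n**2 - 28*n - 10) − (0), i.e. -4*n**4 - 20*n**3 - 34*n**2 - 28*n - 10.

S(n) = - 4 n^{4} - 20 n^{3} - 34 n^{2} - 28 n - 10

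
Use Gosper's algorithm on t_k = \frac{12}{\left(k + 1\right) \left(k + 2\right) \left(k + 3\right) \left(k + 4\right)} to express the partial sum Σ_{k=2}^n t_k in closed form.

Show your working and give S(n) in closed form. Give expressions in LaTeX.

S(n) = \frac{n^{3} + 9 n^{2} + 26 n - 36}{15 \left(n^{3} + 9 n^{2} + 26 n + 24\right)}

Ratio r(k) = (k + 1)/(k + 5).
Normal form (A,B,C) = (k + 1, k + 5, 1).
Set up (k + 1)·f(k+1) − (k + 4)·f(k) − (1) = 0.
deg f ≤ 3 (via 1,1,0).
Solve for f: f(k) = k*(k**2 + 6*k + 11)/18 (degree 3 ≤ 3).
So s_k = (B(k−1)f/C)·t_k = (k*(k + 4)*(k**2 + 6*k + 11)/18)·t_k = 2*k*(k**2 + 6*k + 11)/(3*(k + 1)*(k + 2)*(k + 3)).
Verify: 12/(k**4 + 10*k**3 + 35*k**2 + 50*k + 24) matches t_k.
Evaluate: s_(n+1) = 2*(n**3 + 9*n**2 + 26*n + 18)/(3*(n**3 + 9*n**2 + 26*n + 24)); subtract s_(2) = 3/5 ⇒ S(n) = (n**3 + 9*n**2 + 26*n - 36)/(15*(n**3 + 9*n**2 + 26*n + 24)).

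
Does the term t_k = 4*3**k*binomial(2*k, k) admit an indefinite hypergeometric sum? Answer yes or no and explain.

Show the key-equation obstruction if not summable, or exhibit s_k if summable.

No — negative degree bound, so no certificate f.

Compute t_(k+1)/t_k: get 6*(2*k + 1)/(k + 1).
So A=12*k + 6 and B=k + 1, with C=1.
Solve (12*k + 6)·f(k+1) − (k)·f(k) = 1.
Degrees (1,1,0) ⇒ d ≤ -1.
Negative degree bound (-1): no f exists, t_k not Gosper-summable.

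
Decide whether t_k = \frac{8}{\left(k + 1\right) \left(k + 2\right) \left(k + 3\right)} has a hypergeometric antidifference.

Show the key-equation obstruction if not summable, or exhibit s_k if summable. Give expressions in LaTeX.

Yes. s_k = \frac{2 k \left(k + 3\right)}{\left(k + 1\right) \left(k + 2\right)}.

The ratio is (k + 1)/(k + 4).
So A=k + 1 and B=k + 4, with C=1.
Key eq: (k + 1)·f(k+1) = (k + 3)·f(k) + (1).
d = 2 from the (1,1,0) case.
Solving with deg f ≤ 2: f(k) = k*(k + 3)/4.
Certificate R = B(k−1)f/C = k*(k + 3)**2/4 gives s_k = 2*k*(k + 3)/((k + 1)*(k + 2)).
Check: Δs_k = 8/(k**3 + 6*k**2 + 11*k + 6). ✓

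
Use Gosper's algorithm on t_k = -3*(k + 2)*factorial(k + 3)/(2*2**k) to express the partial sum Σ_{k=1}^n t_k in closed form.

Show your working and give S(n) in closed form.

Step 1: r(k) = (k + 3)*(k + 4)/(2*(k + 2)).
A = k/2 + 2, B = 1, C = k + 2.
Set up (k/2 + 2)·f(k+1) − (1)·f(k) − (k + 2) = 0.
Degrees (1,0,1) ⇒ d ≤ 0.
Match coefficients ⇒ f(k) = 2.
Then R = B(k−1)f/C = 2/(k + 2), so s_k = R(k)·t_k = -3*factorial(k + 3)/2**k.
Δs = -3*(k + 2)*factorial(k + 3)/(2*2**k), as required.
s_(n+1) = -3*2**(-n - 1)*factorial(n + 4) and s_(1) = -36, so S(n) = 36 - 3*factorial(n + 4)/(2*2**n).

S(n) = 36 - 3*factorial(n + 4)/(2*2**n)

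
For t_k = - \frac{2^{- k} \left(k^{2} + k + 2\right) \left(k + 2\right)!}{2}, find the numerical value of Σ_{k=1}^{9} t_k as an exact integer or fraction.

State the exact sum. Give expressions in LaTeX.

Σ = -4209975

Ratio r(k) = (k + 3)*(k + (k + 1)**2 + 3)/(2*(k**2 + k + 2)).
Factor: A=k/2 + 3/2; B=1; C=k**2 + k + 2.
Set up (k/2 + 3/2)·f(k+1) − (1)·f(k) − (k**2 + k + 2) = 0.
deg f ≤ 1 (via 1,0,2).
Solve for f: f(k) = 2*(k - 1) (degree 1 ≤ 1).
R(k) = B(k−1)·f(k)/C(k) = 2*(k - 1)/(k**2 + k + 2); s_k = R·t_k = -(k - 1)*factorial(k + 2)/2**k.
Check: Δs_k = -(k**2 + k + 2)*factorial(k + 2)/(2*2**k). ✓
Telescoping: Σ = s_(10) − s_(1) = -4209975 − (0) = -4209975.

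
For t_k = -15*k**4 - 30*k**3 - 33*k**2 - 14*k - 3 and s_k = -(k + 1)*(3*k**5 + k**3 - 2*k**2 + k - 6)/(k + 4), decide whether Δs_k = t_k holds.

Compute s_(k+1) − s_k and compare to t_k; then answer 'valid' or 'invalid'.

s_(k+1) = -(k + 2)*(k + 3*(k + 1)**5 + (k + 1)**3 - 2*(k + 1)**2 - 5)/(k + 5)
s_(k+1) − s_k = (-15*k**6 - 129*k**5 - 333*k**4 - 455*k**3 - 345*k**2 - 133*k - 6)/(k**2 + 9*k + 20)
(s_(k+1) − s_k) − t_k = 6*(6*k**5 + 45*k**4 + 76*k**3 + 74*k**2 + 29*k + 9)/(k**2 + 9*k + 20)

Invalid: residual 6*(6*k**5 + 45*k**4 + 76*k**3 + 74*k**2 + 29*k + 9)/(k**2 + 9*k + 20) ≠ 0.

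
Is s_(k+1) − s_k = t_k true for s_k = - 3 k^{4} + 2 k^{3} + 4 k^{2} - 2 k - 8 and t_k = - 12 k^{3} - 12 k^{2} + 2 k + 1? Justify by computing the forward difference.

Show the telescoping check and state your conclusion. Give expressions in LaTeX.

Valid — Δs_k = t_k.

s_(k+1) = -3*k**4 - 10*k**3 - 8*k**2 - 7
s_(k+1) − s_k = -12*k**3 - 12*k**2 + 2*k + 1
(s_(k+1) − s_k) − t_k = 0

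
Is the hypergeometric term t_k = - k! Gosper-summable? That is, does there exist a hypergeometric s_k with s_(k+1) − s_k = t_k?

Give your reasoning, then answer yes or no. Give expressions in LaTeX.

No — negative degree bound, so no certificate f.

r(k) = k + 1 after simplifying.
Normal form (A,B,C) = (k + 1, 1, 1).
Need (k + 1)·f(k+1) − (1)·f(k) = 1.
d = -1 from the (1,0,0) case.
Negative degree bound (-1): no f exists, t_k not Gosper-summable.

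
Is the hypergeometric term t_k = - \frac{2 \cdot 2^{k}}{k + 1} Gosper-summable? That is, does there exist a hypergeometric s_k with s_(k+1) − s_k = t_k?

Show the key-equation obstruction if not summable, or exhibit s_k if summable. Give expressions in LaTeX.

No; the degree bound rules out any f.

The ratio is 2*(k + 1)/(k + 2).
Gosper form: A/B · C(k+1)/C(k) with A=2*k + 2, B=k + 2, C=1.
Key eq: (2*k + 2)·f(k+1) = (k + 1)·f(k) + (1).
From deg A=1, deg B=1, deg C=0: d=-1.
deg f ≤ -1 is impossible — no certificate.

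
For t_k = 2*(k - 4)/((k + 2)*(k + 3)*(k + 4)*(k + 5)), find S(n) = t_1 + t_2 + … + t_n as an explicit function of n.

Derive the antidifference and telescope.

S(n) = n*(-n**2 - 12*n - 107)/(60*(n**3 + 12*n**2 + 47*n + 60))

t_(k+1)/t_k = (k - 3)*(k + 2)/((k - 4)*(k + 6)).
Normal form (A,B,C) = (k + 2, k + 6, k - 4).
Solve (k + 2)·f(k+1) − (k + 5)·f(k) = k - 4.
Bound: deg f ≤ 3.
A polynomial solution: f(k) = -k*(k**2 + 9*k + 38)/24.
Certificate R = B(k−1)f/C = -k*(k + 5)*(k**2 + 9*k + 38)/(24*(k - 4)) gives s_k = k*(-k**2 - 9*k - 38)/(12*(k + 2)*(k + 3)*(k + 4)).
s_(k+1) − s_k = 2*(k - 4)/(k**4 + 14*k**3 + 71*k**2 + 154*k + 120) = t_k.
s_(n+1) = (-n**3 - 12*n**2 - 59*n - 48)/(12*(n**3 + 12*n**2 + 47*n + 60)) and s_(1) = -1/15, so S(n) = n*(-n**2 - 12*n - 107)/(60*(n**3 + 12*n**2 + 47*n + 60)).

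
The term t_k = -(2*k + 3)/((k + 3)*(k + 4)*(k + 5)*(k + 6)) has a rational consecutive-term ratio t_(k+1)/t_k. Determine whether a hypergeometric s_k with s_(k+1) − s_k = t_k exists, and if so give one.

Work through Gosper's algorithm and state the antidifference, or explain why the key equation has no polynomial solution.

s_k = k*(-k**2 - 12*k - 17)/(30*(k + 3)*(k + 4)*(k + 5))

The ratio is (k + 3)*(2*k + 5)/((k + 7)*(2*k + 3)).
Normal form (A,B,C) = (k + 3, k + 7, k + 3/2).
Set up (k + 3)·f(k+1) − (k + 6)·f(k) − (k + 3/2) = 0.
Degrees (1,1,1) ⇒ d ≤ 3.
Solving with deg f ≤ 3: f(k) = k*(k**2 + 12*k + 17)/60.
So s_k = (B(k−1)f/C)·t_k = (k*(k + 6)*(k**2 + 12*k + 17)/(30*(2*k + 3)))·t_k = k*(-k**2 - 12*k - 17)/(30*(k + 3)*(k + 4)*(k + 5)).
Verify: (-2*k - 3)/(k**4 + 18*k**3 + 119*k**2 + 342*k + 360) matches t_k.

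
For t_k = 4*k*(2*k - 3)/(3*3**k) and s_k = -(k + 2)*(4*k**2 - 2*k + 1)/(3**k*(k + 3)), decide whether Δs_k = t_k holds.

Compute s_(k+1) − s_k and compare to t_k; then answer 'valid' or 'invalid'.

s_(k+1) = (k + 3)*(2*k - 4*(k + 1)**2 + 1)/(3*3**k*(k + 4))
s_(k+1) − s_k = (8*k**4 + 36*k**3 - 12*k**2 - 102*k - 3)/(3*3**k*(k**2 + 7*k + 12))
(s_(k+1) − s_k) − t_k = (-8*k**3 - 24*k**2 + 42*k - 3)/(3*3**k*(k**2 + 7*k + 12))

Invalid: residual (-8*k**3 - 24*k**2 + 42*k - 3)/(3*3**k*(k**2 + 7*k + 12)) ≠ 0.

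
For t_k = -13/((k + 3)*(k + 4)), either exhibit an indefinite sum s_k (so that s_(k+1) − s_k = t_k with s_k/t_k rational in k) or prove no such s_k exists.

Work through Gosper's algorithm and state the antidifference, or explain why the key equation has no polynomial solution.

s_k = -13*k/(3*k + 9)

t_(k+1)/t_k = (k + 3)/(k + 5).
Normal form (A,B,C) = (k + 3, k + 5, 1).
Need (k + 3)·f(k+1) − (k + 4)·f(k) = 1.
From deg A=1, deg B=1, deg C=0: d=1.
Solving with deg f ≤ 1: f(k) = k/3.
Get s_k = R·t_k = -13*k/(3*k + 9) with R(k) = B(k−1)f(k)/C(k) = k*(k + 4)/3.
Verify: -13/(k**2 + 7*k + 12) matches t_k.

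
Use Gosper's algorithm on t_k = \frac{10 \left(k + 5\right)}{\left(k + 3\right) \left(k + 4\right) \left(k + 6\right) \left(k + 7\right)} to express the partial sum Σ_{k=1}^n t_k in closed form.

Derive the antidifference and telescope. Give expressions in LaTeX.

The ratio is (k + 3)*(k + 6)**2/((k + 5)**2*(k + 8)).
So A=k + 3 and B=k + 8, with C=k**2 + 10*k + 25.
f must satisfy (k + 3)·f(k+1) − (k + 7)·f(k) = k**2 + 10*k + 25.
From deg A=1, deg B=1, deg C=2: d=4.
Coefficient equations give f(k) = k*(k + 4)*(k + 5)*(k + 9)/36.
R(k) = B(k−1)·f(k)/C(k) = k*(k + 4)*(k + 7)*(k + 9)/(36*(k + 5)); s_k = R·t_k = 5*k*(k + 9)/(18*(k**2 + 9*k + 18)).
Check: Δs_k = 10*(k + 5)/(k**4 + 20*k**3 + 145*k**2 + 450*k + 504). ✓
Σ_(k=1)^n t_k = s_(n+1) − s_(1) = (5*(n**2 + 11*n + 10)/(18*(n**2 + 11*n + 28))) − (25/252), i.e. 5*n*(n + 11)/(28*(n**2 + 11*n + 28)).

S(n) = \frac{5 n \left(n + 11\right)}{28 \left(n^{2} + 11 n + 28\right)}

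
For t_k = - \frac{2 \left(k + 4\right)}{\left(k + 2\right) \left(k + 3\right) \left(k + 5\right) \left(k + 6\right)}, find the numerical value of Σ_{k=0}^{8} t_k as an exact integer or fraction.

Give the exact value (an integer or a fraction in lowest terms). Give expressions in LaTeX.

The ratio is (k + 2)*(k + 5)**2/((k + 4)**2*(k + 7)).
A = k + 2, B = k + 7, C = k**2 + 8*k + 16.
Set up (k + 2)·f(k+1) − (k + 6)·f(k) − (k**2 + 8*k + 16) = 0.
d = 4 from the (1,1,2) case.
Solving with deg f ≤ 4: f(k) = k*(k + 3)*(k + 4)*(k + 7)/20.
So s_k = (B(k−1)f/C)·t_k = (k*(k + 3)*(k + 6)*(k + 7)/(20*(k + 4)))·t_k = k*(-k - 7)/(10*(k**2 + 7*k + 10)).
Check: Δs_k = 2*(-k - 4)/(k**4 + 16*k**3 + 91*k**2 + 216*k + 180). ✓
Σ_(k=0)^(8) t_k = s_(9) − s_(0) = -36/385 − (0) = -36/385.

Σ = -36/385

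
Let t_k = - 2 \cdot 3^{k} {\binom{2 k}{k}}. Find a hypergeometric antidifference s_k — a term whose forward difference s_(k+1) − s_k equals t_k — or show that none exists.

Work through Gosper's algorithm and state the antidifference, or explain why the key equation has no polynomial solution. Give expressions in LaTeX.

no hypergeometric antidifference exists

Ratio r(k) = 6*(2*k + 1)/(k + 1).
So A=12*k + 6 and B=k + 1, with C=1.
f must satisfy (12*k + 6)·f(k+1) − (k)·f(k) = 1.
d = -1 from the (1,1,0) case.
deg f ≤ -1 is impossible — no certificate.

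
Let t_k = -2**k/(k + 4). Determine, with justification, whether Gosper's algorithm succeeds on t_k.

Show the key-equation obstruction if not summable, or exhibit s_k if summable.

No. Not Gosper-summable.

r(k) = 2*(k + 4)/(k + 5) after simplifying.
A = 2*k + 8, B = k + 5, C = 1.
Key eq: (2*k + 8)·f(k+1) = (k + 4)·f(k) + (1).
deg f ≤ -1 (via 1,1,0).
deg f ≤ -1 is impossible — no certificate.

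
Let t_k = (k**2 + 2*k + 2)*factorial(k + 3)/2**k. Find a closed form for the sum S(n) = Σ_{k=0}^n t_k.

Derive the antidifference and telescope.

S(n) = 12 + n*factorial(n + 4)/2**n

Ratio r(k) = (k + 4)*(2*k + (k + 1)**2 + 4)/(2*(k**2 + 2*k + 2)).
Gosper form: A/B · C(k+1)/C(k) with A=k/2 + 2, B=1, C=k**2 + 2*k + 2.
Need (k/2 + 2)·f(k+1) − (1)·f(k) = k**2 + 2*k + 2.
d = 1 from the (1,0,2) case.
Solving with deg f ≤ 1: f(k) = 2*(k - 1).
Then R = B(k−1)f/C = 2*(k - 1)/(k**2 + 2*k + 2), so s_k = R(k)·t_k = 2**(1 - k)*(k - 1)*factorial(k + 3).
Δs = (k**2 + 2*k + 2)*factorial(k + 3)/2**k, as required.
Σ_(k=0)^n t_k = s_(n+1) − s_(0) = (n*factorial(n + 4)/2**n) − (-12), i.e. 12 + n*factorial(n + 4)/2**n.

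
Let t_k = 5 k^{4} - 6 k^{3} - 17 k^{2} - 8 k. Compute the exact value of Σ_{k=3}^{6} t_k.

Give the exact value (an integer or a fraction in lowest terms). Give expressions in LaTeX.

Σ = 7092

The ratio is (5*k**4 + 14*k**3 - 5*k**2 - 40*k - 26)/(k*(5*k**3 - 6*k**2 - 17*k - 8)).
A = 1, B = 1, C = k**4 - 6*k**3/5 - 17*k**2/5 - 8*k/5.
f must satisfy (1)·f(k+1) − (1)·f(k) = k**4 - 6*k**3/5 - 17*k**2/5 - 8*k/5.
Degrees (0,0,4) ⇒ d ≤ 5.
A polynomial solution: f(k) = k*(k - 1)*(k**3 - 3*k**2 - 4*k - 1)/5.
Get s_k = R·t_k = k*(k**4 - 4*k**3 - k**2 + 3*k + 1) with R(k) = B(k−1)f(k)/C(k) = (k - 1)*(k**3 - 3*k**2 - 4*k - 1)/(5*k**3 - 6*k**2 - 17*k - 8).
Δs = k*(5*k**3 - 6*k**2 - 17*k - 8), as required.
Σ_(k=3)^(6) t_k = s_(7) − s_(3) = 7014 − (-78) = 7092.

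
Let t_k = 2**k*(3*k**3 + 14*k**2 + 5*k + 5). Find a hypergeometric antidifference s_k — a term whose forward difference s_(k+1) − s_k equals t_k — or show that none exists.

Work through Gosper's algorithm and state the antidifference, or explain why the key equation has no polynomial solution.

Compute t_(k+1)/t_k: get 2*(3*k**3 + 23*k**2 + 42*k + 27)/(3*k**3 + 14*k**2 + 5*k + 5).
Take A(k)=2, B(k)=1, C(k)=k**3 + 14*k**2/3 + 5*k/3 + 5/3.
Need (2)·f(k+1) − (1)·f(k) = k**3 + 14*k**2/3 + 5*k/3 + 5/3.
deg f ≤ 3 (via 0,0,3).
Solve for f: f(k) = (3*k**3 - 4*k**2 + 3*k + 1)/3 (degree 3 ≤ 3).
So s_k = (B(k−1)f/C)·t_k = ((3*k**3 - 4*k**2 + 3*k + 1)/(3*k**3 + 14*k**2 + 5*k + 5))·t_k = 2**k*(3*k**3 - 4*k**2 + 3*k + 1).
Δs = 2**k*(3*k**3 + 14*k**2 + 5*k + 5), as required.

s_k = 2**k*(3*k**3 - 4*k**2 + 3*k + 1)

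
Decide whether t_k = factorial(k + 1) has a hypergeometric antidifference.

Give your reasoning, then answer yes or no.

Step 1: r(k) = k + 2.
A = k + 2, B = 1, C = 1.
f must satisfy (k + 2)·f(k+1) − (1)·f(k) = 1.
Bound: deg f ≤ -1.
deg f ≤ -1 is impossible — no certificate.

No — t_k has no hypergeometric antidifference.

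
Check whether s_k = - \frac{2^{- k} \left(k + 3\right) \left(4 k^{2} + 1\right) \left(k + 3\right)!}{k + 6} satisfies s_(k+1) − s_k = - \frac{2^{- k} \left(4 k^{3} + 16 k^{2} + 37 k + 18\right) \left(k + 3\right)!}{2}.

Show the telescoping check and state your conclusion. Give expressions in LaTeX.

Invalid: residual \frac{3 \cdot 2^{- k} \left(4 k^{4} + 40 k^{3} + 125 k^{2} + 240 k + 106\right) \left(k + 3\right)!}{2 \left(k + 6\right) \left(k + 7\right)} ≠ 0.

s_(k+1) = -(k + 4)*(4*k**2 + 8*k + 5)*factorial(k + 4)/(2*2**k*(k + 7))
s_(k+1) − s_k = -(4*k**5 + 56*k**4 + 293*k**3 + 796*k**2 + 1068*k + 438)*factorial(k + 3)/(2*2**k*(k + 6)*(k + 7))
(s_(k+1) − s_k) − t_k = 3*(4*k**4 + 40*k**3 + 125*k**2 + 240*k + 106)*factorial(k + 3)/(2*2**k*(k + 6)*(k + 7))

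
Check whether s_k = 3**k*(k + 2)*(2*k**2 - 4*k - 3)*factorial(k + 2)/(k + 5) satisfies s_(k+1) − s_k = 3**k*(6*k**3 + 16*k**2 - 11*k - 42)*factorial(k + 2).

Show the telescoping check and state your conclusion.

Invalid: residual -3**(k + 1)*(6*k**4 + 46*k**3 + 67*k**2 - 93*k - 207)*factorial(k + 2)/((k + 5)*(k + 6)) ≠ 0.

s_(k+1) = 3**(k + 1)*(k + 3)*(2*k**2 - 5)*factorial(k + 3)/(k + 6)
s_(k+1) − s_k = 3**k*(6*k**5 + 64*k**4 + 207*k**3 + 116*k**2 - 513*k - 639)*factorial(k + 2)/((k + 5)*(k + 6))
(s_(k+1) − s_k) − t_k = -3**(k + 1)*(6*k**4 + 46*k**3 + 67*k**2 - 93*k - 207)*factorial(k + 2)/((k + 5)*(k + 6))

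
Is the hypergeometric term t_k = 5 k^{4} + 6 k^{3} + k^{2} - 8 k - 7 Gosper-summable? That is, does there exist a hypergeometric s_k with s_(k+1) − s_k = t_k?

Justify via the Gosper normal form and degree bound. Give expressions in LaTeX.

Yes. s_k = k \left(k^{4} - k^{3} - k^{2} - 3 k - 3\right).

r(k) = (5*k**4 + 26*k**3 + 49*k**2 + 32*k - 3)/(5*k**4 + 6*k**3 + k**2 - 8*k - 7) after simplifying.
So A=1 and B=1, with C=k**4 + 6*k**3/5 + k**2/5 - 8*k/5 - 7/5.
Set up (1)·f(k+1) − (1)·f(k) − (k**4 + 6*k**3/5 + k**2/5 - 8*k/5 - 7/5) = 0.
Bound: deg f ≤ 5.
Coefficient equations give f(k) = k*(k**4 - k**3 - k**2 - 3*k - 3)/5.
R(k) = B(k−1)·f(k)/C(k) = k*(k**4 - k**3 - k**2 - 3*k - 3)/(5*k**4 + 6*k**3 + k**2 - 8*k - 7); s_k = R·t_k = k*(k**4 - k**3 - k**2 - 3*k - 3).
Δs = 5*k**4 + 6*k**3 + k**2 - 8*k - 7, as required.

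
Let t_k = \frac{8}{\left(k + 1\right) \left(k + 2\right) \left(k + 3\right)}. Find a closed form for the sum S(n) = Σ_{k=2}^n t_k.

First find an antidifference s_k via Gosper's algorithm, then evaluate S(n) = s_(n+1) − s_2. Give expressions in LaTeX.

r(k) = (k + 1)/(k + 4) after simplifying.
A = k + 1, B = k + 4, C = 1.
f must satisfy (k + 1)·f(k+1) − (k + 3)·f(k) = 1.
deg f ≤ 2 (via 1,1,0).
Coefficient equations give f(k) = k*(k + 3)/4.
So s_k = (B(k−1)f/C)·t_k = (k*(k + 3)**2/4)·t_k = 2*k*(k + 3)/((k + 1)*(k + 2)).
Δs = 8/(k**3 + 6*k**2 + 11*k + 6), as required.
s_(n+1) = 2*(n**2 + 5*n + 4)/(n**2 + 5*n + 6) and s_(2) = 5/3, so S(n) = (n**2 + 5*n - 6)/(3*(n**2 + 5*n + 6)).

S(n) = \frac{n^{2} + 5 n - 6}{3 \left(n^{2} + 5 n + 6\right)}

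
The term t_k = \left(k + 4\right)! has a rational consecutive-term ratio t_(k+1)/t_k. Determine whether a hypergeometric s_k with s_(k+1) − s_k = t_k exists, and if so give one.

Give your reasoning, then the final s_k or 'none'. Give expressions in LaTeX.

The ratio is k + 5.
Gosper form: A/B · C(k+1)/C(k) with A=k + 5, B=1, C=1.
Key eq: (k + 5)·f(k+1) = (1)·f(k) + (1).
Degrees (1,0,0) ⇒ d ≤ -1.
Bound -1 < 0, so the key equation has no polynomial solution.

not Gosper-summable; s_k does not exist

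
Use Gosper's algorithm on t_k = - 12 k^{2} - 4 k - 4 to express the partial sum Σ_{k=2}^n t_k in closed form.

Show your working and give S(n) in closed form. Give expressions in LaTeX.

Ratio r(k) = (k + 3*(k + 1)**2 + 2)/(3*k**2 + k + 1).
Normal form (A,B,C) = (1, 1, k**2 + k/3 + 1/3).
Need (1)·f(k+1) − (1)·f(k) = k**2 + k/3 + 1/3.
deg f ≤ 3 (via 0,0,2).
Solving with deg f ≤ 3: f(k) = k*(k**2 - k + 1)/3.
Then R = B(k−1)f/C = k*(k**2 - k + 1)/(3*k**2 + k + 1), so s_k = R(k)·t_k = 4*k*(-k**2 + k - 1).
Check: Δs_k = -12*k**2 - 4*k - 4. ✓
Σ_(k=2)^n t_k = s_(n+1) − s_(2) = (-4*n**3 - 8*n**2 - 8*n - 4) − (-24), i.e. -4*n**3 - 8*n**2 - 8*n + 20.

S(n) = - 4 n^{3} - 8 n^{2} - 8 n + 20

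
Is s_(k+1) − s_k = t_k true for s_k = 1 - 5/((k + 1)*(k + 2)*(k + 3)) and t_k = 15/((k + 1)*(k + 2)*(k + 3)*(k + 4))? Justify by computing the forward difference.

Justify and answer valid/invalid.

s_(k+1) = 1 - 5/((k + 2)*(k + 3)*(k + 4))
s_(k+1) − s_k = 15/((k + 1)*(k + 2)*(k + 3)*(k + 4))
(s_(k+1) − s_k) − t_k = 0

Valid — Δs_k = t_k.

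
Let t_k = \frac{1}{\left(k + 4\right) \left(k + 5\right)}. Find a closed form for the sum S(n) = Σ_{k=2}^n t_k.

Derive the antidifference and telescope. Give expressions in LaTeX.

t_(k+1)/t_k = (k + 4)/(k + 6).
So A=k + 4 and B=k + 6, with C=1.
Key eq: (k + 4)·f(k+1) = (k + 5)·f(k) + (1).
deg f ≤ 1 (via 1,1,0).
Match coefficients ⇒ f(k) = k/4.
Certificate R = B(k−1)f/C = k*(k + 5)/4 gives s_k = k/(4*(k + 4)).
s_(k+1) − s_k = 1/(k**2 + 9*k + 20) = t_k.
Σ_(k=2)^n t_k = s_(n+1) − s_(2) = ((n + 1)/(4*(n + 5))) − (1/12), i.e. (n - 1)/(6*(n + 5)).

S(n) = \frac{n - 1}{6 \left(n + 5\right)}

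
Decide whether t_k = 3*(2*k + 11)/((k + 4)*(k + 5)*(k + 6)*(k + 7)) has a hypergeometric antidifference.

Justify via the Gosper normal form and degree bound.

Ratio r(k) = (k + 4)*(2*k + 13)/((k + 8)*(2*k + 11)).
Gosper form: A/B · C(k+1)/C(k) with A=k + 4, B=k + 8, C=k + 11/2.
Set up (k + 4)·f(k+1) − (k + 7)·f(k) − (k + 11/2) = 0.
Degrees (1,1,1) ⇒ d ≤ 3.
A polynomial solution: f(k) = k*(k + 5)*(k + 10)/48.
Certificate R = B(k−1)f/C = k*(k + 5)*(k + 7)*(k + 10)/(24*(2*k + 11)) gives s_k = k*(k + 10)/(8*(k**2 + 10*k + 24)).
Check: Δs_k = 3*(2*k + 11)/(k**4 + 22*k**3 + 179*k**2 + 638*k + 840). ✓

Yes. s_k = k*(k + 10)/(8*(k**2 + 10*k + 24)).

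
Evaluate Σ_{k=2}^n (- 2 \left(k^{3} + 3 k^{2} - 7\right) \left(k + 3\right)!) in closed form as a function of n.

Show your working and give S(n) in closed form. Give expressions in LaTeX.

Step 1: r(k) = (k + 4)*((k + 1)**3 + 3*(k + 1)**2 - 7)/(k**3 + 3*k**2 - 7).
Take A(k)=k + 4, B(k)=1, C(k)=k**3 + 3*k**2 - 7.
f must satisfy (k + 4)·f(k+1) − (1)·f(k) = k**3 + 3*k**2 - 7.
From deg A=1, deg B=0, deg C=3: d=2.
Match coefficients ⇒ f(k) = k**2 - 2*k - 1.
So s_k = (B(k−1)f/C)·t_k = ((k**2 - 2*k - 1)/(k**3 + 3*k**2 - 7))·t_k = 2*(-k**2 + 2*k + 1)*factorial(k + 3).
s_(k+1) − s_k = -2*(k**3 + 3*k**2 - 7)*factorial(k + 3) = t_k.
Σ_(k=2)^n t_k = s_(n+1) − s_(2) = (-2*(n**2 - 2)*factorial(n + 4)) − (240), i.e. -2*n**2*factorial(n + 4) + 4*factorial(n + 4) - 240.

S(n) = - 2 n^{2} \left(n + 4\right)! + 4 \left(n + 4\right)! - 240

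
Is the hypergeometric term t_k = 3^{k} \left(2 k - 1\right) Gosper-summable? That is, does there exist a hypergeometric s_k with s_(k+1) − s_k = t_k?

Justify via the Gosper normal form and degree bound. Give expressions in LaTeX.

Yes. s_k = 3^{k} \left(k - 2\right).

Step 1: r(k) = 3*(2*k + 1)/(2*k - 1).
Factor: A=3; B=1; C=k - 1/2.
f must satisfy (3)·f(k+1) − (1)·f(k) = k - 1/2.
From deg A=0, deg B=0, deg C=1: d=1.
Match coefficients ⇒ f(k) = (k - 2)/2.
Get s_k = R·t_k = 3**k*(k - 2) with R(k) = B(k−1)f(k)/C(k) = (k - 2)/(2*k - 1).
s_(k+1) − s_k = 3**k*(2*k - 1) = t_k.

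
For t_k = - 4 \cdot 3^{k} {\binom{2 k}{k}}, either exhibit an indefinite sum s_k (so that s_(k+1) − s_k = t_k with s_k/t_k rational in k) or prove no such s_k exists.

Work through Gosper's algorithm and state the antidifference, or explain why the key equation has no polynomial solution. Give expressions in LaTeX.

none — t_k is not Gosper-summable

The ratio is 6*(2*k + 1)/(k + 1).
A = 12*k + 6, B = k + 1, C = 1.
Solve (12*k + 6)·f(k+1) − (k)·f(k) = 1.
deg f ≤ -1 (via 1,1,0).
Bound -1 < 0, so the key equation has no polynomial solution.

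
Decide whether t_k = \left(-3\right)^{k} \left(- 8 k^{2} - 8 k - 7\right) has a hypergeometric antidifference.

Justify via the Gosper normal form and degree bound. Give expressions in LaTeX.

Yes. s_k = \left(-3\right)^{k} \left(2 k^{2} - k + 1\right).

Compute t_(k+1)/t_k: get 3*(-8*k**2 - 24*k - 23)/(8*k**2 + 8*k + 7).
Gosper form: A/B · C(k+1)/C(k) with A=-3, B=1, C=k**2 + k + 7/8.
Key eq: (-3)·f(k+1) = (1)·f(k) + (k**2 + k + 7/8).
d = 2 from the (0,0,2) case.
Solve for f: f(k) = -(2*k**2 - k + 1)/8 (degree 2 ≤ 2).
Certificate R = B(k−1)f/C = -(2*k**2 - k + 1)/(8*k**2 + 8*k + 7) gives s_k = (-3)**k*(2*k**2 - k + 1).
Δs = (-3)**k*(-8*k**2 - 8*k - 7), as required.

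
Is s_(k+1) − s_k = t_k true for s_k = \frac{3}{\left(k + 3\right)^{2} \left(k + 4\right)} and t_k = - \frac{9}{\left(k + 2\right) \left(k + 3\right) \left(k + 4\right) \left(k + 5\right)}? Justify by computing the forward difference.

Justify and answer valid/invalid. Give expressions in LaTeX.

Invalid: residual \frac{6 \left(2 k + 7\right)}{k^{6} + 21 k^{5} + 181 k^{4} + 819 k^{3} + 2050 k^{2} + 2688 k + 1440} ≠ 0.

s_(k+1) = 3/((k + 4)**2*(k + 5))
s_(k+1) − s_k = 3*((k + 3)**2 - (k + 4)*(k + 5))/((k + 3)**2*(k + 4)**2*(k + 5))
(s_(k+1) − s_k) − t_k = 6*(2*k + 7)/(k**6 + 21*k**5 + 181*k**4 + 819*k**3 + 2050*k**2 + 2688*k + 1440)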